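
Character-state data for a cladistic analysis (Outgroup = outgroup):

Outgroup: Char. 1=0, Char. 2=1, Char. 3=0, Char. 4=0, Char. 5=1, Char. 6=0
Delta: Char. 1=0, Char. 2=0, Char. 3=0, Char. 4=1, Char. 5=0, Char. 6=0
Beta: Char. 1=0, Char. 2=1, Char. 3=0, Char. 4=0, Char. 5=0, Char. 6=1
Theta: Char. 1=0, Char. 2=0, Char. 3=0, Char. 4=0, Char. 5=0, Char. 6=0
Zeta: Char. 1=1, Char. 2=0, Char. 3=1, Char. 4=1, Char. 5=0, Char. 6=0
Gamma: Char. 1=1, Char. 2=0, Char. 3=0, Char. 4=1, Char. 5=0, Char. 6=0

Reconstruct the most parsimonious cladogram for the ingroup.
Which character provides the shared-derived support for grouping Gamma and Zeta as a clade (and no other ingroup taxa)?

Character polarity is set by the outgroup: the derived state is whichever differs from the outgroup's state, so for Char. 2, Char. 5 the derived state is '0', and for the remaining characters it is '1'.
Char. 1 (derived state '1') is shared by Gamma and Zeta — a synapomorphy uniting that clade.
Char. 2 (derived state '0') is shared by Delta, Gamma, Theta, and Zeta — a synapomorphy uniting that clade.
Char. 3 (derived state '1') is unique to Zeta (autapomorphy; uninformative for grouping).
Char. 4 (derived state '1') is shared by Delta, Gamma, and Zeta — a synapomorphy uniting that clade.
All ingroup taxa share the derived state '0' for Char. 5; it defines the ingroup but does not resolve relationships within it.
Char. 6 (derived state '1') is unique to Beta (autapomorphy; uninformative for grouping).
Most parsimonious ingroup topology: (((Delta,(Zeta,Gamma)),Theta),Beta).
The clade {Gamma, Zeta} is supported by Char. 1: its derived state '1' occurs in exactly those taxa and in no other taxon (including the outgroup).

Char. 1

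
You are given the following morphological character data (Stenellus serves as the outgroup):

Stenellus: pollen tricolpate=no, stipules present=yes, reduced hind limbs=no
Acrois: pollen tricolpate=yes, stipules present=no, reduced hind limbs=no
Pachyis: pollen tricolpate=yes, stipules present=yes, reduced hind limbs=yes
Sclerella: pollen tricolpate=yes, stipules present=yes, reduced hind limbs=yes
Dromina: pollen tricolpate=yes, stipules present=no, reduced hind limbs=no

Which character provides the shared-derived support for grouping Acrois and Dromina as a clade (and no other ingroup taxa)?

stipules present

Character polarity is set by the outgroup: the derived state is whichever differs from the outgroup's state, so for stipules present the derived state is 'no', and for the remaining characters it is 'yes'.
All ingroup taxa share the derived state 'yes' for pollen tricolpate; it defines the ingroup but does not resolve relationships within it.
Only Acrois and Dromina show the derived state 'no' for stipules present, supporting them as a clade.
Only Pachyis and Sclerella show the derived state 'yes' for reduced hind limbs, supporting them as a clade.
Most parsimonious ingroup topology: ((Acrois,Dromina),(Pachyis,Sclerella)).
The clade {Acrois, Dromina} is supported by stipules present: its derived state 'no' occurs in exactly those taxa and in no other taxon (including the outgroup).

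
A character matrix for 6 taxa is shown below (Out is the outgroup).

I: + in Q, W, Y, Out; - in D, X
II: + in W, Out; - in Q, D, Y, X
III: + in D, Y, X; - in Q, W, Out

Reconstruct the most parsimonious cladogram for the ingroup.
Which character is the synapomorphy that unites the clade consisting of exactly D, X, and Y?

III

Character polarity is set by the outgroup: the derived state is whichever differs from the outgroup's state, so for I, II the derived state is '-', and for the remaining characters it is '+'.
I (derived state '-') is shared by D and X — a synapomorphy uniting that clade.
II (derived state '-') is shared by D, Q, X, and Y — a synapomorphy uniting that clade.
III: derived state '+' in D, X, and Y only — synapomorphy for {D, X, Y}.
Most parsimonious ingroup topology: ((Q,((X,D),Y)),W).
The clade {D, X, Y} is supported by III: its derived state '+' occurs in exactly those taxa and in no other taxon (including the outgroup).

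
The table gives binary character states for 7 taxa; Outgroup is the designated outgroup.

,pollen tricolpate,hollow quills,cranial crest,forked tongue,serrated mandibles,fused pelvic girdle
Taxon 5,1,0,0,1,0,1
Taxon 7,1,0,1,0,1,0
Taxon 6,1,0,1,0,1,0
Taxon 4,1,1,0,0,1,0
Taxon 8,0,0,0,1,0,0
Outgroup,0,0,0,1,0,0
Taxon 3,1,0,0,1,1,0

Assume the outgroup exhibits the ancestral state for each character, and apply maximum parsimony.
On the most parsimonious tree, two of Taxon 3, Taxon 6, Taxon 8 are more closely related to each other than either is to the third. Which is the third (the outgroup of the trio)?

Taxon 8

Character polarity is set by the outgroup: the derived state is whichever differs from the outgroup's state, so for forked tongue the derived state is '0', and for the remaining characters it is '1'.
Only Taxon 3, Taxon 4, Taxon 5, Taxon 6, and Taxon 7 show the derived state '1' for pollen tricolpate, supporting them as a clade.
hollow quills (derived state '1') is unique to Taxon 4 (autapomorphy; uninformative for grouping).
cranial crest (derived state '1') is shared by Taxon 6 and Taxon 7 — a synapomorphy uniting that clade.
forked tongue (derived state '0') is shared by Taxon 4, Taxon 6, and Taxon 7 — a synapomorphy uniting that clade.
serrated mandibles (derived state '1') is shared by Taxon 3, Taxon 4, Taxon 6, and Taxon 7 — a synapomorphy uniting that clade.
fused pelvic girdle: derived state '1' in Taxon 5 only — an autapomorphy, so it tells us nothing about relationships among taxa.
Most parsimonious ingroup topology: (((((Taxon 6,Taxon 7),Taxon 4),Taxon 3),Taxon 5),Taxon 8).
Taxon 6 and Taxon 3 share a more recent common ancestor with each other than either does with Taxon 8, so Taxon 8 is the least closely related of the three.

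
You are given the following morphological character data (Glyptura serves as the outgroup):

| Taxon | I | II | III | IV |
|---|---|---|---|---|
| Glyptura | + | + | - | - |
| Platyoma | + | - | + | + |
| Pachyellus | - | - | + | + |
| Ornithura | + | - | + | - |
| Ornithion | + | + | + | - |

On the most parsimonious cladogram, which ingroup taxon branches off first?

Ornithion

Character polarity is set by the outgroup: the derived state is whichever differs from the outgroup's state, so for I, II the derived state is '-', and for the remaining characters it is '+'.
I (derived state '-') is unique to Pachyellus (autapomorphy; uninformative for grouping).
II (derived state '-') is shared by Ornithura, Pachyellus, and Platyoma — a synapomorphy uniting that clade.
All ingroup taxa share the derived state '+' for III; it defines the ingroup but does not resolve relationships within it.
IV: derived state '+' in Pachyellus and Platyoma only — synapomorphy for {Pachyellus, Platyoma}.
Most parsimonious ingroup topology: (((Platyoma,Pachyellus),Ornithura),Ornithion).
Ornithion is sister to the clade containing all other ingroup taxa, so it is the earliest-diverging (most basal) ingroup lineage.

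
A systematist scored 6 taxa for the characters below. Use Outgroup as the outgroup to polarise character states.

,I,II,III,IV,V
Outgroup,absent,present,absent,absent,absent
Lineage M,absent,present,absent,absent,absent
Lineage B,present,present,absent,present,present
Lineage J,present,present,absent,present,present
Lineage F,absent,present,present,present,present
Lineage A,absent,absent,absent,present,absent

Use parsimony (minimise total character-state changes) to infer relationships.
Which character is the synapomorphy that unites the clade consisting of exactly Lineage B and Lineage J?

I

Character polarity is set by the outgroup: the derived state is whichever differs from the outgroup's state, so for II the derived state is 'absent', and for the remaining characters it is 'present'.
Only Lineage B and Lineage J show the derived state 'present' for I, supporting them as a clade.
II: derived state 'absent' in Lineage A only — an autapomorphy, so it tells us nothing about relationships among taxa.
III: derived state 'present' in Lineage F only — an autapomorphy, so it tells us nothing about relationships among taxa.
IV (derived state 'present') is shared by Lineage A, Lineage B, Lineage F, and Lineage J — a synapomorphy uniting that clade.
V (derived state 'present') is shared by Lineage B, Lineage F, and Lineage J — a synapomorphy uniting that clade.
Most parsimonious ingroup topology: (Lineage M,(((Lineage B,Lineage J),Lineage F),Lineage A)).
The clade {Lineage B, Lineage J} is supported by I: its derived state 'present' occurs in exactly those taxa and in no other taxon (including the outgroup).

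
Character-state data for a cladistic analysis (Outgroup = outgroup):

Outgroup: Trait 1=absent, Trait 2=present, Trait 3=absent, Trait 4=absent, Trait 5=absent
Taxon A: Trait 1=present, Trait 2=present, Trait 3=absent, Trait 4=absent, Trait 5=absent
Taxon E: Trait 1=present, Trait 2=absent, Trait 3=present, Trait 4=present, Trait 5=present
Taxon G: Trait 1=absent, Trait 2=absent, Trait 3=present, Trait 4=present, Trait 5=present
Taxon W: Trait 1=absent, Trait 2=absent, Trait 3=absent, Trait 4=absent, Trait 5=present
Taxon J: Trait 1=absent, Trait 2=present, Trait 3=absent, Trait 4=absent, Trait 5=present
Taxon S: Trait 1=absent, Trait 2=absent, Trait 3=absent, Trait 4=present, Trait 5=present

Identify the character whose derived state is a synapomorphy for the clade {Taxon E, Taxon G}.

Character polarity is set by the outgroup: the derived state is whichever differs from the outgroup's state, so for Trait 2 the derived state is 'absent', and for the remaining characters it is 'present'.
Trait 1 (state 'present') occurs in Taxon A and Taxon E but conflicts with the nesting implied by the other characters — most parsimoniously interpreted as homoplasy.
Trait 2: derived state 'absent' in Taxon E, Taxon G, Taxon S, and Taxon W only — synapomorphy for {Taxon E, Taxon G, Taxon S, Taxon W}.
Trait 3 (derived state 'present') is shared by Taxon E and Taxon G — a synapomorphy uniting that clade.
Only Taxon E, Taxon G, and Taxon S show the derived state 'present' for Trait 4, supporting them as a clade.
Trait 5 (derived state 'present') is shared by Taxon E, Taxon G, Taxon J, Taxon S, and Taxon W — a synapomorphy uniting that clade.
Most parsimonious ingroup topology: (Taxon A,((((Taxon E,Taxon G),Taxon S),Taxon W),Taxon J)).
The clade {Taxon E, Taxon G} is supported by Trait 3: its derived state 'present' occurs in exactly those taxa and in no other taxon (including the outgroup).

Trait 3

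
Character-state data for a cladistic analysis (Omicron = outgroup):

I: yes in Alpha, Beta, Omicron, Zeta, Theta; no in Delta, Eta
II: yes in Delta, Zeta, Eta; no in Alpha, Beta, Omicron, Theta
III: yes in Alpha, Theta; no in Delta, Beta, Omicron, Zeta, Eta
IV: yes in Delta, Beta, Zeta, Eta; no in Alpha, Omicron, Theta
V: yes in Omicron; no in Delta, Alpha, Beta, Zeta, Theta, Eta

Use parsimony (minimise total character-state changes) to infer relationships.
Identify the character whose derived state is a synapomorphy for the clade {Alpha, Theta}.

Character polarity is set by the outgroup: the derived state is whichever differs from the outgroup's state, so for I, V the derived state is 'no', and for the remaining characters it is 'yes'.
Only Delta and Eta show the derived state 'no' for I, supporting them as a clade.
II: derived state 'yes' in Delta, Eta, and Zeta only — synapomorphy for {Delta, Eta, Zeta}.
III: derived state 'yes' in Alpha and Theta only — synapomorphy for {Alpha, Theta}.
Only Beta, Delta, Eta, and Zeta show the derived state 'yes' for IV, supporting them as a clade.
V (derived state 'no') is shared by all ingroup taxa — unites the whole ingroup.
Most parsimonious ingroup topology: ((Beta,((Eta,Delta),Zeta)),(Alpha,Theta)).
The clade {Alpha, Theta} is supported by III: its derived state 'yes' occurs in exactly those taxa and in no other taxon (including the outgroup).

III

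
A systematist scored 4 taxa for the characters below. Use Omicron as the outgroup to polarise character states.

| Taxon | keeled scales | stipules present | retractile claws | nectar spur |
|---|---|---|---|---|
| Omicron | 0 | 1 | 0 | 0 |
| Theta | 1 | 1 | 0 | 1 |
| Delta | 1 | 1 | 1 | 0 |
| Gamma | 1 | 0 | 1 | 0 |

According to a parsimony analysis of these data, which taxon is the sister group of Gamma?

Delta

Character polarity is set by the outgroup: the derived state is whichever differs from the outgroup's state, so for stipules present the derived state is '0', and for the remaining characters it is '1'.
keeled scales (derived state '1') is shared by all ingroup taxa — unites the whole ingroup.
stipules present (derived state '0') is unique to Gamma (autapomorphy; uninformative for grouping).
retractile claws: derived state '1' in Delta and Gamma only — synapomorphy for {Delta, Gamma}.
nectar spur (derived state '1') is unique to Theta (autapomorphy; uninformative for grouping).
Most parsimonious ingroup topology: ((Delta,Gamma),Theta).
Gamma and Delta form a cherry on this tree, so they are sister taxa.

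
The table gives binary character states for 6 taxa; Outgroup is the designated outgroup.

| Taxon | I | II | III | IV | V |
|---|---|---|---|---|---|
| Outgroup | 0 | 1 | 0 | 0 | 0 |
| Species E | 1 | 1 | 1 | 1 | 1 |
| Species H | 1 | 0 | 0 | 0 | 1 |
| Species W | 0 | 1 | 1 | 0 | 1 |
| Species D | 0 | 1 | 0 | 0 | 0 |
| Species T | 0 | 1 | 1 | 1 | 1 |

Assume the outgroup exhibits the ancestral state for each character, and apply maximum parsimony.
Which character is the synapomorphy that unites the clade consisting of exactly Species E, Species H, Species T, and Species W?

V

Character polarity is set by the outgroup: the derived state is whichever differs from the outgroup's state, so for II the derived state is '0', and for the remaining characters it is '1'.
I groups Species E and Species H, which is incompatible with the clades supported by the remaining characters; treating it as convergent (homoplasy) costs fewer steps than any alternative tree.
II (derived state '0') is unique to Species H (autapomorphy; uninformative for grouping).
Only Species E, Species T, and Species W show the derived state '1' for III, supporting them as a clade.
IV: derived state '1' in Species E and Species T only — synapomorphy for {Species E, Species T}.
Only Species E, Species H, Species T, and Species W show the derived state '1' for V, supporting them as a clade.
Most parsimonious ingroup topology: ((((Species E,Species T),Species W),Species H),Species D).
The clade {Species E, Species H, Species T, Species W} is supported by V: its derived state '1' occurs in exactly those taxa and in no other taxon (including the outgroup).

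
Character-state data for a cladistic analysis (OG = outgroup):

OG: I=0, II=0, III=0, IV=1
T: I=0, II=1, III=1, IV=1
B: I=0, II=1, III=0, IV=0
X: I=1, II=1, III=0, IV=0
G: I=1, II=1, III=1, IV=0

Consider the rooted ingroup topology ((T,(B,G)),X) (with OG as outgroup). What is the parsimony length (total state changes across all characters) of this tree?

7

Map each character onto ((T,(B,G)),X) (rooted by OG) and count the minimum state changes it requires (Fitch parsimony):
I: 2; II: 1; III: 2; IV: 2.
Total tree length = 7.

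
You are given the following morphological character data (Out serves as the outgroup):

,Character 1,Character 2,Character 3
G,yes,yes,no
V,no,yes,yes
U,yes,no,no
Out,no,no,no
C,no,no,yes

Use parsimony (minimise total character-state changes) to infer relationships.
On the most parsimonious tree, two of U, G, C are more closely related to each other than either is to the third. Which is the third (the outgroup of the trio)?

C

The outgroup has state 'no' for every character, so 'yes' is the derived state throughout.
Character 1 (derived state 'yes') is shared by G and U — a synapomorphy uniting that clade.
Character 2 groups G and V, which is incompatible with the clades supported by the remaining characters; treating it as convergent (homoplasy) costs fewer steps than any alternative tree.
Only C and V show the derived state 'yes' for Character 3, supporting them as a clade.
Most parsimonious ingroup topology: ((G,U),(C,V)).
U and G share a more recent common ancestor with each other than either does with C, so C is the least closely related of the three.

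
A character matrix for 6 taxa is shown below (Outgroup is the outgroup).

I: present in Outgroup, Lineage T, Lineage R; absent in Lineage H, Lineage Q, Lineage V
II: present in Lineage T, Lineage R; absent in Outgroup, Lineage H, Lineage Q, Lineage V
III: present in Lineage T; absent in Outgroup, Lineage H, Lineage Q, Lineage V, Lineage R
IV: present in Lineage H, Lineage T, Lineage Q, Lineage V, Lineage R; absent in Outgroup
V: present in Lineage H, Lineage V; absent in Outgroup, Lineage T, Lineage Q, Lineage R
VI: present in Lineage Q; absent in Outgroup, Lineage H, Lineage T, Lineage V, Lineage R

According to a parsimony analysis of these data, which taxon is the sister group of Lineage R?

Lineage T

Character polarity is set by the outgroup: the derived state is whichever differs from the outgroup's state, so for I the derived state is 'absent', and for the remaining characters it is 'present'.
I: derived state 'absent' in Lineage H, Lineage Q, and Lineage V only — synapomorphy for {Lineage H, Lineage Q, Lineage V}.
II (derived state 'present') is shared by Lineage R and Lineage T — a synapomorphy uniting that clade.
III: derived state 'present' in Lineage T only — an autapomorphy, so it tells us nothing about relationships among taxa.
IV (derived state 'present') is shared by all ingroup taxa — unites the whole ingroup.
V (derived state 'present') is shared by Lineage H and Lineage V — a synapomorphy uniting that clade.
VI (derived state 'present') is unique to Lineage Q (autapomorphy; uninformative for grouping).
Most parsimonious ingroup topology: (((Lineage H,Lineage V),Lineage Q),(Lineage T,Lineage R)).
Lineage R and Lineage T form a cherry on this tree, so they are sister taxa.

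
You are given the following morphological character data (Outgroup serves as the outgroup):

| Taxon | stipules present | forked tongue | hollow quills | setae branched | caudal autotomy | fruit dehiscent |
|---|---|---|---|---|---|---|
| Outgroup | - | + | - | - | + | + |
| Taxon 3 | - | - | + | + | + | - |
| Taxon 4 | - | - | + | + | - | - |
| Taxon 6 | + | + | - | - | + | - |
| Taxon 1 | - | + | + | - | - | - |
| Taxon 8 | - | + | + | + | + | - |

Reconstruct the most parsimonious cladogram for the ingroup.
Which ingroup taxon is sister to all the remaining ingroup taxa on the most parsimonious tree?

Character polarity is set by the outgroup: the derived state is whichever differs from the outgroup's state, so for forked tongue, caudal autotomy, fruit dehiscent the derived state is '-', and for the remaining characters it is '+'.
stipules present (derived state '+') is unique to Taxon 6 (autapomorphy; uninformative for grouping).
Only Taxon 3 and Taxon 4 show the derived state '-' for forked tongue, supporting them as a clade.
Only Taxon 1, Taxon 3, Taxon 4, and Taxon 8 show the derived state '+' for hollow quills, supporting them as a clade.
setae branched (derived state '+') is shared by Taxon 3, Taxon 4, and Taxon 8 — a synapomorphy uniting that clade.
caudal autotomy (state '-') occurs in Taxon 1 and Taxon 4 but conflicts with the nesting implied by the other characters — most parsimoniously interpreted as homoplasy.
fruit dehiscent (derived state '-') is shared by all ingroup taxa — unites the whole ingroup.
Most parsimonious ingroup topology: ((((Taxon 3,Taxon 4),Taxon 8),Taxon 1),Taxon 6).
Taxon 6 is sister to the clade containing all other ingroup taxa, so it is the earliest-diverging (most basal) ingroup lineage.

Taxon 6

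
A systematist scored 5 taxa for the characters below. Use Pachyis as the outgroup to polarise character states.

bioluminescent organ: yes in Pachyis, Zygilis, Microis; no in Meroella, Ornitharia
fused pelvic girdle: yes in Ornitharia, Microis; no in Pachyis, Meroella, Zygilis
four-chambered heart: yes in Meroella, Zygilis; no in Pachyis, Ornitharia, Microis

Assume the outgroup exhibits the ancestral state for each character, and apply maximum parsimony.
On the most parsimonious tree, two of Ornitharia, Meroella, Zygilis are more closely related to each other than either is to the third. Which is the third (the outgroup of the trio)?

Ornitharia

Character polarity is set by the outgroup: the derived state is whichever differs from the outgroup's state, so for bioluminescent organ the derived state is 'no', and for the remaining characters it is 'yes'.
bioluminescent organ groups Meroella and Ornitharia, which is incompatible with the clades supported by the remaining characters; treating it as convergent (homoplasy) costs fewer steps than any alternative tree.
fused pelvic girdle: derived state 'yes' in Microis and Ornitharia only — synapomorphy for {Microis, Ornitharia}.
four-chambered heart: derived state 'yes' in Meroella and Zygilis only — synapomorphy for {Meroella, Zygilis}.
Most parsimonious ingroup topology: ((Meroella,Zygilis),(Ornitharia,Microis)).
Meroella and Zygilis share a more recent common ancestor with each other than either does with Ornitharia, so Ornitharia is the least closely related of the three.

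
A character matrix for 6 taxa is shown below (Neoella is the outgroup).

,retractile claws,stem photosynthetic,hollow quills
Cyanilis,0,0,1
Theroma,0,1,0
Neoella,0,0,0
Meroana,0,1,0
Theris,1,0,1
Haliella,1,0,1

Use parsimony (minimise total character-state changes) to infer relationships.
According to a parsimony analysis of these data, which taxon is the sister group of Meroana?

Theroma

The outgroup has state '0' for every character, so '1' is the derived state throughout.
Only Haliella and Theris show the derived state '1' for retractile claws, supporting them as a clade.
stem photosynthetic: derived state '1' in Meroana and Theroma only — synapomorphy for {Meroana, Theroma}.
hollow quills: derived state '1' in Cyanilis, Haliella, and Theris only — synapomorphy for {Cyanilis, Haliella, Theris}.
Most parsimonious ingroup topology: ((Theroma,Meroana),(Cyanilis,(Haliella,Theris))).
Meroana and Theroma form a cherry on this tree, so they are sister taxa.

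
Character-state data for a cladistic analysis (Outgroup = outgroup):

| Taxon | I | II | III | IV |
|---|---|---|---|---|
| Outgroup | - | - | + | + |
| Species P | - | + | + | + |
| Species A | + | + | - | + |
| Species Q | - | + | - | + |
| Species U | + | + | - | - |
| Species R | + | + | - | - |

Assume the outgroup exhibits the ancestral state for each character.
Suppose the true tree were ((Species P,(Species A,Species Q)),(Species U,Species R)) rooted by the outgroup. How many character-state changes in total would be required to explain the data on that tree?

Map each character onto ((Species P,(Species A,Species Q)),(Species U,Species R)) (rooted by Outgroup) and count the minimum state changes it requires (Fitch parsimony):
I: 2; II: 1; III: 2; IV: 1.
Total tree length = 6.

6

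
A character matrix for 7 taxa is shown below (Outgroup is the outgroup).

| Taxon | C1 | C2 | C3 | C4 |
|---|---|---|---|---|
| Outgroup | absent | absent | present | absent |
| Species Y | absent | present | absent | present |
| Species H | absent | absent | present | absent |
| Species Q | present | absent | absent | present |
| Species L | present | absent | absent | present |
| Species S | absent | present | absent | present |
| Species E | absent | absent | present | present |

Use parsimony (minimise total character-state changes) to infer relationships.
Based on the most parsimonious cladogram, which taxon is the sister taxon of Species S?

Character polarity is set by the outgroup: the derived state is whichever differs from the outgroup's state, so for C3 the derived state is 'absent', and for the remaining characters it is 'present'.
C1 (derived state 'present') is shared by Species L and Species Q — a synapomorphy uniting that clade.
C2 (derived state 'present') is shared by Species S and Species Y — a synapomorphy uniting that clade.
Only Species L, Species Q, Species S, and Species Y show the derived state 'absent' for C3, supporting them as a clade.
C4 (derived state 'present') is shared by Species E, Species L, Species Q, Species S, and Species Y — a synapomorphy uniting that clade.
Most parsimonious ingroup topology: ((((Species Y,Species S),(Species Q,Species L)),Species E),Species H).
Species S and Species Y form a cherry on this tree, so they are sister taxa.

Species Y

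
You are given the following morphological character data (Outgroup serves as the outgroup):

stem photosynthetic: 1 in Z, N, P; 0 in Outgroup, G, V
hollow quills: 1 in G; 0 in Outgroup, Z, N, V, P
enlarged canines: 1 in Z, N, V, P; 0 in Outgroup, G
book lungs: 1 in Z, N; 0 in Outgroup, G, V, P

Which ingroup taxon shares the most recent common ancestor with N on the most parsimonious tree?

Z

The outgroup has state '0' for every character, so '1' is the derived state throughout.
stem photosynthetic (derived state '1') is shared by N, P, and Z — a synapomorphy uniting that clade.
hollow quills: derived state '1' in G only — an autapomorphy, so it tells us nothing about relationships among taxa.
Only N, P, V, and Z show the derived state '1' for enlarged canines, supporting them as a clade.
book lungs (derived state '1') is shared by N and Z — a synapomorphy uniting that clade.
Most parsimonious ingroup topology: ((((Z,N),P),V),G).
N and Z form a cherry on this tree, so they are sister taxa.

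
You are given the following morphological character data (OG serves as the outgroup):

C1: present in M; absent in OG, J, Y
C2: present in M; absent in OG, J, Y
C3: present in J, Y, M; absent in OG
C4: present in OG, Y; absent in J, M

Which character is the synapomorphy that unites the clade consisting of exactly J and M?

C4

Character polarity is set by the outgroup: the derived state is whichever differs from the outgroup's state, so for C4 the derived state is 'absent', and for the remaining characters it is 'present'.
C1 (derived state 'present') is unique to M (autapomorphy; uninformative for grouping).
C2: derived state 'present' in M only — an autapomorphy, so it tells us nothing about relationships among taxa.
C3 (derived state 'present') is shared by all ingroup taxa — unites the whole ingroup.
Only J and M show the derived state 'absent' for C4, supporting them as a clade.
Most parsimonious ingroup topology: ((J,M),Y).
The clade {J, M} is supported by C4: its derived state 'absent' occurs in exactly those taxa and in no other taxon (including the outgroup).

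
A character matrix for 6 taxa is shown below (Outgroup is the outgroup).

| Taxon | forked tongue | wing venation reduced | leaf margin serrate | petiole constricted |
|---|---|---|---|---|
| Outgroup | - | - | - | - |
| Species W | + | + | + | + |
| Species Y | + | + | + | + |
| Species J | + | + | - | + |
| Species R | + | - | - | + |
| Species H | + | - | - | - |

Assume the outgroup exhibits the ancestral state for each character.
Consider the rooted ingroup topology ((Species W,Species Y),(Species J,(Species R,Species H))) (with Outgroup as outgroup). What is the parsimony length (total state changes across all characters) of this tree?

Map each character onto ((Species W,Species Y),(Species J,(Species R,Species H))) (rooted by Outgroup) and count the minimum state changes it requires (Fitch parsimony):
forked tongue: 1; wing venation reduced: 2; leaf margin serrate: 1; petiole constricted: 2.
Total tree length = 6.

6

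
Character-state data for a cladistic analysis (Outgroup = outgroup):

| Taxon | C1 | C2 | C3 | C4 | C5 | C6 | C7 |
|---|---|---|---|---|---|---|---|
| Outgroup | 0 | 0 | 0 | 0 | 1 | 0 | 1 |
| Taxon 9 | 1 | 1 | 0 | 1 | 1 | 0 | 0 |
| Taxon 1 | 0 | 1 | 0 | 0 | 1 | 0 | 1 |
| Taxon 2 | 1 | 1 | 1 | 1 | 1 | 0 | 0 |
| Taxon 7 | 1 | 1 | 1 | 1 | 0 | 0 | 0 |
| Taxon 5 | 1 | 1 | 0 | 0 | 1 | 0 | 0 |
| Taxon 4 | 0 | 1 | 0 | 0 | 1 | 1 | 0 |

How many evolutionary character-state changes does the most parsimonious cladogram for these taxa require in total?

Character polarity is set by the outgroup: the derived state is whichever differs from the outgroup's state, so for C5, C7 the derived state is '0', and for the remaining characters it is '1'.
C1 (derived state '1') is shared by Taxon 2, Taxon 5, Taxon 7, and Taxon 9 — a synapomorphy uniting that clade.
All ingroup taxa share the derived state '1' for C2; it defines the ingroup but does not resolve relationships within it.
C3 (derived state '1') is shared by Taxon 2 and Taxon 7 — a synapomorphy uniting that clade.
C4 (derived state '1') is shared by Taxon 2, Taxon 7, and Taxon 9 — a synapomorphy uniting that clade.
C5: derived state '0' in Taxon 7 only — an autapomorphy, so it tells us nothing about relationships among taxa.
C6 (derived state '1') is unique to Taxon 4 (autapomorphy; uninformative for grouping).
C7 (derived state '0') is shared by Taxon 2, Taxon 4, Taxon 5, Taxon 7, and Taxon 9 — a synapomorphy uniting that clade.
Most parsimonious ingroup topology: ((((Taxon 9,(Taxon 2,Taxon 7)),Taxon 5),Taxon 4),Taxon 1).
Changes per character on this tree: C1: 1; C2: 1; C3: 1; C4: 1; C5: 1; C6: 1; C7: 1.
Total = 7.

7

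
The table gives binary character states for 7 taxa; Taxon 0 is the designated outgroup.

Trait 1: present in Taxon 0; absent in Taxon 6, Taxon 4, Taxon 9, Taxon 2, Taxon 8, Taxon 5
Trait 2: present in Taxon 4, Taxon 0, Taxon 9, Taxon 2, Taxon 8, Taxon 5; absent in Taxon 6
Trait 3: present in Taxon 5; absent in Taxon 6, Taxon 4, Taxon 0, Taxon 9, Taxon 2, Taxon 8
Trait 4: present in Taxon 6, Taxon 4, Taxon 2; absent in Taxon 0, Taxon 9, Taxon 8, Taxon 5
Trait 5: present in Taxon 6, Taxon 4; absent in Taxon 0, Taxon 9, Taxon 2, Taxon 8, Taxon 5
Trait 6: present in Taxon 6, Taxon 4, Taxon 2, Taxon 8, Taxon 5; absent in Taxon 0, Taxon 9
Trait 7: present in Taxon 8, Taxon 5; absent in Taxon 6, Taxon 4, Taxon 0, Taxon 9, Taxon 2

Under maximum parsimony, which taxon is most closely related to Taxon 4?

Character polarity is set by the outgroup: the derived state is whichever differs from the outgroup's state, so for Trait 1, Trait 2 the derived state is 'absent', and for the remaining characters it is 'present'.
All ingroup taxa share the derived state 'absent' for Trait 1; it defines the ingroup but does not resolve relationships within it.
Trait 2 (derived state 'absent') is unique to Taxon 6 (autapomorphy; uninformative for grouping).
Trait 3: derived state 'present' in Taxon 5 only — an autapomorphy, so it tells us nothing about relationships among taxa.
Only Taxon 2, Taxon 4, and Taxon 6 show the derived state 'present' for Trait 4, supporting them as a clade.
Trait 5 (derived state 'present') is shared by Taxon 4 and Taxon 6 — a synapomorphy uniting that clade.
Trait 6: derived state 'present' in Taxon 2, Taxon 4, Taxon 5, Taxon 6, and Taxon 8 only — synapomorphy for {Taxon 2, Taxon 4, Taxon 5, Taxon 6, Taxon 8}.
Only Taxon 5 and Taxon 8 show the derived state 'present' for Trait 7, supporting them as a clade.
Most parsimonious ingroup topology: (Taxon 9,((Taxon 5,Taxon 8),((Taxon 6,Taxon 4),Taxon 2))).
Taxon 4 and Taxon 6 form a cherry on this tree, so they are sister taxa.

Taxon 6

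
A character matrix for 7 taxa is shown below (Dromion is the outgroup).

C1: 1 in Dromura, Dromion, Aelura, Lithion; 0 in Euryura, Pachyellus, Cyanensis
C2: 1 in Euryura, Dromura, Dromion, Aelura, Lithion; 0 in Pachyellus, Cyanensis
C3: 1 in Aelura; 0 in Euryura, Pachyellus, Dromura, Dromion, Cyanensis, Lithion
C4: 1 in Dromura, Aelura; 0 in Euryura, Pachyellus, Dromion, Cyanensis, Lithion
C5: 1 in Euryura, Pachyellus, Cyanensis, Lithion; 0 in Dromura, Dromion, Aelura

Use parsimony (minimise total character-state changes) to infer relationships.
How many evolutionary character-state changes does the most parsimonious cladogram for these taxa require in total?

Character polarity is set by the outgroup: the derived state is whichever differs from the outgroup's state, so for C1, C2 the derived state is '0', and for the remaining characters it is '1'.
C1: derived state '0' in Cyanensis, Euryura, and Pachyellus only — synapomorphy for {Cyanensis, Euryura, Pachyellus}.
Only Cyanensis and Pachyellus show the derived state '0' for C2, supporting them as a clade.
C3 (derived state '1') is unique to Aelura (autapomorphy; uninformative for grouping).
C4 (derived state '1') is shared by Aelura and Dromura — a synapomorphy uniting that clade.
Only Cyanensis, Euryura, Lithion, and Pachyellus show the derived state '1' for C5, supporting them as a clade.
Most parsimonious ingroup topology: ((Dromura,Aelura),(((Cyanensis,Pachyellus),Euryura),Lithion)).
Changes per character on this tree: C1: 1; C2: 1; C3: 1; C4: 1; C5: 1.
Total = 5.

5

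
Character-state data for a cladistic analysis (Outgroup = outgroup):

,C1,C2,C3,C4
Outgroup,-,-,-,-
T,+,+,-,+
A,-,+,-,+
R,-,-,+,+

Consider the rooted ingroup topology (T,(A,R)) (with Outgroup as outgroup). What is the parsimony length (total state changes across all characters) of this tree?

Map each character onto (T,(A,R)) (rooted by Outgroup) and count the minimum state changes it requires (Fitch parsimony):
C1: 1; C2: 2; C3: 1; C4: 1.
Total tree length = 5.

5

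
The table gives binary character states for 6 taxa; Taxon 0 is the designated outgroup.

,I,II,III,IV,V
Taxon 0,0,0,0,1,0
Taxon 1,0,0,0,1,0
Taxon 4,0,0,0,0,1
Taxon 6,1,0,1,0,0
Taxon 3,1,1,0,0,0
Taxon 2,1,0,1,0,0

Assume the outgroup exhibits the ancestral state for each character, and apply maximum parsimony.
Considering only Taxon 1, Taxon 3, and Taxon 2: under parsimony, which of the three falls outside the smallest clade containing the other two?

Character polarity is set by the outgroup: the derived state is whichever differs from the outgroup's state, so for IV the derived state is '0', and for the remaining characters it is '1'.
I (derived state '1') is shared by Taxon 2, Taxon 3, and Taxon 6 — a synapomorphy uniting that clade.
II: derived state '1' in Taxon 3 only — an autapomorphy, so it tells us nothing about relationships among taxa.
Only Taxon 2 and Taxon 6 show the derived state '1' for III, supporting them as a clade.
IV: derived state '0' in Taxon 2, Taxon 3, Taxon 4, and Taxon 6 only — synapomorphy for {Taxon 2, Taxon 3, Taxon 4, Taxon 6}.
V: derived state '1' in Taxon 4 only — an autapomorphy, so it tells us nothing about relationships among taxa.
Most parsimonious ingroup topology: (Taxon 1,(Taxon 4,((Taxon 6,Taxon 2),Taxon 3))).
Taxon 3 and Taxon 2 share a more recent common ancestor with each other than either does with Taxon 1, so Taxon 1 is the least closely related of the three.

Taxon 1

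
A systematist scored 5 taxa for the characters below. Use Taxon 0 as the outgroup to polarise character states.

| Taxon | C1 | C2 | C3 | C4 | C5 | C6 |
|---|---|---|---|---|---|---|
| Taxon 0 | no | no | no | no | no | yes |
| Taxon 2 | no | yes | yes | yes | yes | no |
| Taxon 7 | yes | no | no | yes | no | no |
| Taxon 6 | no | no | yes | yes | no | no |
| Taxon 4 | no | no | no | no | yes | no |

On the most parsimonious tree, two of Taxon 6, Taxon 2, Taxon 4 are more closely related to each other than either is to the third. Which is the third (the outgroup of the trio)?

Character polarity is set by the outgroup: the derived state is whichever differs from the outgroup's state, so for C6 the derived state is 'no', and for the remaining characters it is 'yes'.
C1 (derived state 'yes') is unique to Taxon 7 (autapomorphy; uninformative for grouping).
C2 (derived state 'yes') is unique to Taxon 2 (autapomorphy; uninformative for grouping).
C3: derived state 'yes' in Taxon 2 and Taxon 6 only — synapomorphy for {Taxon 2, Taxon 6}.
C4: derived state 'yes' in Taxon 2, Taxon 6, and Taxon 7 only — synapomorphy for {Taxon 2, Taxon 6, Taxon 7}.
C5 (state 'yes') occurs in Taxon 2 and Taxon 4 but conflicts with the nesting implied by the other characters — most parsimoniously interpreted as homoplasy.
All ingroup taxa share the derived state 'no' for C6; it defines the ingroup but does not resolve relationships within it.
Most parsimonious ingroup topology: (((Taxon 2,Taxon 6),Taxon 7),Taxon 4).
Taxon 6 and Taxon 2 share a more recent common ancestor with each other than either does with Taxon 4, so Taxon 4 is the least closely related of the three.

Taxon 4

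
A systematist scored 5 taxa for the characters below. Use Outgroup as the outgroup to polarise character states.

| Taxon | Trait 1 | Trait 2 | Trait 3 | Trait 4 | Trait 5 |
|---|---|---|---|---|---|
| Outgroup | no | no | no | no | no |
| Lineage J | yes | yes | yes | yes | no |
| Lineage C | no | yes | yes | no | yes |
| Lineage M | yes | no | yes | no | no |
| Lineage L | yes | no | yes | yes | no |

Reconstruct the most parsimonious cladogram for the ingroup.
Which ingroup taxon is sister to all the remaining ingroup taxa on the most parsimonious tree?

Lineage C

The outgroup has state 'no' for every character, so 'yes' is the derived state throughout.
Only Lineage J, Lineage L, and Lineage M show the derived state 'yes' for Trait 1, supporting them as a clade.
Trait 2 groups Lineage C and Lineage J, which is incompatible with the clades supported by the remaining characters; treating it as convergent (homoplasy) costs fewer steps than any alternative tree.
Trait 3 (derived state 'yes') is shared by all ingroup taxa — unites the whole ingroup.
Trait 4: derived state 'yes' in Lineage J and Lineage L only — synapomorphy for {Lineage J, Lineage L}.
Trait 5: derived state 'yes' in Lineage C only — an autapomorphy, so it tells us nothing about relationships among taxa.
Most parsimonious ingroup topology: (((Lineage J,Lineage L),Lineage M),Lineage C).
Lineage C is sister to the clade containing all other ingroup taxa, so it is the earliest-diverging (most basal) ingroup lineage.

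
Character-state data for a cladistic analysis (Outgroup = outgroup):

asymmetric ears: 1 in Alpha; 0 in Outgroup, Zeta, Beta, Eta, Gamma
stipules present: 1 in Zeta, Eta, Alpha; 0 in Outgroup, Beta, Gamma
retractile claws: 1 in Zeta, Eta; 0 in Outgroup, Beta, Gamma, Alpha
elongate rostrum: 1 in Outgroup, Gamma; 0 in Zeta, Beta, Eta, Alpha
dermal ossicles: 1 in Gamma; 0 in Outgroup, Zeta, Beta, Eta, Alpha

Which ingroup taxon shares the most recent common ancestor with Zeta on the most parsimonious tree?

Character polarity is set by the outgroup: the derived state is whichever differs from the outgroup's state, so for elongate rostrum the derived state is '0', and for the remaining characters it is '1'.
asymmetric ears (derived state '1') is unique to Alpha (autapomorphy; uninformative for grouping).
stipules present: derived state '1' in Alpha, Eta, and Zeta only — synapomorphy for {Alpha, Eta, Zeta}.
Only Eta and Zeta show the derived state '1' for retractile claws, supporting them as a clade.
elongate rostrum (derived state '0') is shared by Alpha, Beta, Eta, and Zeta — a synapomorphy uniting that clade.
dermal ossicles (derived state '1') is unique to Gamma (autapomorphy; uninformative for grouping).
Most parsimonious ingroup topology: ((((Zeta,Eta),Alpha),Beta),Gamma).
Zeta and Eta form a cherry on this tree, so they are sister taxa.

Eta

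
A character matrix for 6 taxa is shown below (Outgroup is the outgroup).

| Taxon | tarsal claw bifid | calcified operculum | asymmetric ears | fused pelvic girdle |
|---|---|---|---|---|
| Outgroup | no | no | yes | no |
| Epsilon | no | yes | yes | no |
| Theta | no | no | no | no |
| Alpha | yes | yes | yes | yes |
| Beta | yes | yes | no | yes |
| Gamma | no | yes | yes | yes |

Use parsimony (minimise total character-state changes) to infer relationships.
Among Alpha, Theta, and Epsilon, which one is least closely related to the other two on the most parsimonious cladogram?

Theta

Character polarity is set by the outgroup: the derived state is whichever differs from the outgroup's state, so for asymmetric ears the derived state is 'no', and for the remaining characters it is 'yes'.
tarsal claw bifid: derived state 'yes' in Alpha and Beta only — synapomorphy for {Alpha, Beta}.
calcified operculum (derived state 'yes') is shared by Alpha, Beta, Epsilon, and Gamma — a synapomorphy uniting that clade.
asymmetric ears (state 'no') occurs in Beta and Theta but conflicts with the nesting implied by the other characters — most parsimoniously interpreted as homoplasy.
fused pelvic girdle (derived state 'yes') is shared by Alpha, Beta, and Gamma — a synapomorphy uniting that clade.
Most parsimonious ingroup topology: ((Epsilon,((Alpha,Beta),Gamma)),Theta).
Epsilon and Alpha share a more recent common ancestor with each other than either does with Theta, so Theta is the least closely related of the three.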